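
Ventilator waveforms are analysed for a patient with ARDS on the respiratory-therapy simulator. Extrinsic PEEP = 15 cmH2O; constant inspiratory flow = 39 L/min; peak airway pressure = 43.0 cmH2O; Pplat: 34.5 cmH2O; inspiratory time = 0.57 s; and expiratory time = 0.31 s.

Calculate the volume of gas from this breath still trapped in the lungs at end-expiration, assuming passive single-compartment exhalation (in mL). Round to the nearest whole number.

Flow: 39 L/min ÷ 60 = 0.65 L/s.
Vt = flow × Ti = 0.65 L/s × 0.57 s × 1000 mL/L = 370.5 mL.
R = (PIP − Pplat)/V̇ = (43.0 − 34.5) / 0.65 = 8.5/0.65 = 13.077 cmH2O·s/L.
C = Vt/(Pplat − PEEP) = 370.5 / (34.5 − 15) = 370.5/19.5 = 19.0 mL/cmH2O.
τ = R × C = 13.077 × 0.019 L/cmH2O = 0.2485 s.
Fraction remaining = e^(−Te/τ) = e^(−0.31/0.2485) = 0.2872.
Trapped volume = 370.5 × 0.2872 = 106.41 mL.

106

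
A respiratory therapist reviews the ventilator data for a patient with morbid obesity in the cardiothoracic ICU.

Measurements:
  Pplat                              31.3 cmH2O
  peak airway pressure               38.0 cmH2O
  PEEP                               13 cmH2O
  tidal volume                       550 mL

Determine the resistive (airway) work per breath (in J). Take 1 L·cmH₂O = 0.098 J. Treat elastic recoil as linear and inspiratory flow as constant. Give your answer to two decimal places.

With constant inspiratory flow the resistive pressure is constant at PIP − Pplat = 38.0 − 31.3 = 6.7 cmH2O, so resistive work = 6.7 × 0.550 = 3.685 L·cmH2O.
× 0.098 J/(L·cmH2O) → 0.3611 J.

0.36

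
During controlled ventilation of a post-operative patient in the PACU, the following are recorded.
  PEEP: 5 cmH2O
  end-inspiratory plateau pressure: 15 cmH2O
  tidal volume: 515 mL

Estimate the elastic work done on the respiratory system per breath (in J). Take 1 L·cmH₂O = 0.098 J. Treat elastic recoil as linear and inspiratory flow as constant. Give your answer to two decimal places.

0.25

Elastic work ≈ ½ × (Pplat − PEEP) × Vt = 0.5 × (15 − 5) × 0.515 L = 0.5 × 10.0 × 0.515 = 2.575 L·cmH2O.
× 0.098 J/(L·cmH2O) → 0.2524 J.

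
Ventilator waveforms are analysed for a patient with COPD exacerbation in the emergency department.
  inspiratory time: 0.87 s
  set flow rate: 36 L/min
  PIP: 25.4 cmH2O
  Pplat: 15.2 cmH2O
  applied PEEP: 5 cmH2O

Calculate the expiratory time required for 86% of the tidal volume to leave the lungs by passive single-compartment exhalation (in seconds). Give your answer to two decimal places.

Flow: 36 L/min ÷ 60 = 0.6 L/s.
Vt = flow × Ti = 0.6 L/s × 0.87 s × 1000 mL/L = 522.0 mL.
R = (PIP − Pplat)/V̇ = (25.4 − 15.2) / 0.6 = 10.2/0.6 = 17.0 cmH2O·s/L.
C = Vt/(Pplat − PEEP) = 522.0 / (15.2 − 5) = 522.0/10.2 = 51.176 mL/cmH2O.
τ = R × C = 17.0 × 0.05118 L/cmH2O = 0.8701 s.
t = −τ·ln(1 − 0.86) = −0.8701·ln(0.14) = 1.711 s.

1.71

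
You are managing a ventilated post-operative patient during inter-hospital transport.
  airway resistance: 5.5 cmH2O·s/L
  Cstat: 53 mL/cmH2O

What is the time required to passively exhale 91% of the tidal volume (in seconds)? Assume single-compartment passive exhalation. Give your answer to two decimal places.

τ = R × C = 5.5 × 53 mL/cmH2O = 5.5 × 0.053 L/cmH2O = 0.2915 s.
Exhaled fraction f = 1 − e^(−t/τ) → t = −τ·ln(1 − f) = −0.2915·ln(0.09) = 0.7019 s.

0.70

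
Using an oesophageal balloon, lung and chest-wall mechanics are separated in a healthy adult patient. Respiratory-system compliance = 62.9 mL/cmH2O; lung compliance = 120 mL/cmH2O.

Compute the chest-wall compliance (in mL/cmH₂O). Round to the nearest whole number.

1/Ccw = 1/Crs − 1/CL.
1/Ccw = 1/62.9 − 1/120 = 0.007565.
Ccw = 132.19 mL/cmH2O.

132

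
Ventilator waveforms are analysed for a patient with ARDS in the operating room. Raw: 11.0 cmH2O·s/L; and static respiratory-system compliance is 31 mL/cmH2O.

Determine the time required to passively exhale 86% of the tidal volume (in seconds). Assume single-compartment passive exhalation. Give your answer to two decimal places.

0.67

τ = R × C = 11.0 × 31 mL/cmH2O = 11.0 × 0.031 L/cmH2O = 0.341 s.
Exhaled fraction f = 1 − e^(−t/τ) → t = −τ·ln(1 − f) = −0.341·ln(0.14) = 0.6704 s.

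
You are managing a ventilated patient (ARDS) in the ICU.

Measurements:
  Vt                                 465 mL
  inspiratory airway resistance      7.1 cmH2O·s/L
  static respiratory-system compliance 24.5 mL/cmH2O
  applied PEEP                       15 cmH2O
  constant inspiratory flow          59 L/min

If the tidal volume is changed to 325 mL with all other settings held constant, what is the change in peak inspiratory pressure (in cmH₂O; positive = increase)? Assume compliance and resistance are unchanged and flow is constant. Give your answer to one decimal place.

PIP = Vt/C + R·V̇ + PEEP (constant-flow equation of motion).
Only the elastic term changes: ΔPIP = ΔVt / C = (325 − 465) / 24.5 = -5.714 cmH2O.

-5.7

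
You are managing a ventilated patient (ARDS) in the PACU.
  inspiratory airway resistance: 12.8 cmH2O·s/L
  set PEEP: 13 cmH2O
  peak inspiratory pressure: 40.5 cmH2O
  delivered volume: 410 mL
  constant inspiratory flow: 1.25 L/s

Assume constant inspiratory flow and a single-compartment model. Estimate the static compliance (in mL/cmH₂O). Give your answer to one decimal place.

35.7

Equation of motion (constant flow): PIP = Vt/C + R·V̇ + PEEP.
Vt/C = PIP − R·V̇ − PEEP = 40.5 − 12.8×1.25 − 13 = 40.5 − 16.0 − 13 = 11.5 cmH2O.
C = Vt / 11.5 = 410 / 11.5 = 35.652 mL/cmH2O.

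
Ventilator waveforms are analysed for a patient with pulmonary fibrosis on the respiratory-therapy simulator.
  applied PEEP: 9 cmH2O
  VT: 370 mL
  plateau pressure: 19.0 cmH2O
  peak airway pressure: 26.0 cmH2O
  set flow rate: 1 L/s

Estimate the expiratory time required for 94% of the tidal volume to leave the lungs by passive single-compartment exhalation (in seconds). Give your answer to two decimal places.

0.73

R = (PIP − Pplat)/V̇ = (26.0 − 19.0) / 1 = 7.0/1 = 7.0 cmH2O·s/L.
C = Vt/(Pplat − PEEP) = 370.0 / (19.0 − 9) = 370.0/10.0 = 37.0 mL/cmH2O.
τ = R × C = 7.0 × 0.037 L/cmH2O = 0.259 s.
t = −τ·ln(1 − 0.94) = −0.259·ln(0.06) = 0.7287 s.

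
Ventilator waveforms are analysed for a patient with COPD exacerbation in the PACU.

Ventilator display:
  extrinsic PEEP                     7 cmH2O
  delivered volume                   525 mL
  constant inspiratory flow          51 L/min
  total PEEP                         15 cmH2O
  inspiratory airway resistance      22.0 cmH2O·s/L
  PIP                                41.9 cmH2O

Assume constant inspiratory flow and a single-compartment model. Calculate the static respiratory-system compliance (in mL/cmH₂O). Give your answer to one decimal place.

64.0

Flow: 51 L/min ÷ 60 = 0.85 L/s.
Total PEEP = 15 cmH2O (set 7 + intrinsic 8); this is the baseline alveolar pressure.
Equation of motion (constant flow): PIP = Vt/C + R·V̇ + PEEP.
Vt/C = PIP − R·V̇ − PEEP = 41.9 − 22.0×0.85 − 15 = 41.9 − 18.7 − 15 = 8.2 cmH2O.
C = Vt / 8.2 = 525 / 8.2 = 64.024 mL/cmH2O.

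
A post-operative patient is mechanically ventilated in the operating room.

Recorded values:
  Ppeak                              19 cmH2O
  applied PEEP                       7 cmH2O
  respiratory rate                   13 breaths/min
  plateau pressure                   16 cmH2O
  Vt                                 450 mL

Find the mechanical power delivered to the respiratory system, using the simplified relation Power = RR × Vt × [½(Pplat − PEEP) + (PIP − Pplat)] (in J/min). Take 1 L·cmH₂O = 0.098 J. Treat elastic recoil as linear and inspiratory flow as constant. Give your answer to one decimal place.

Per-breath work = Vt × [½(Pplat−PEEP) + (PIP−Pplat)] = 0.450 × [0.5×9.0 + 3.0] = 0.450 × 7.5 = 3.375 L·cmH2O.
Power = 13 × 3.375 = 43.875 L·cmH2O/min.
× 0.098 J/(L·cmH2O) → 4.3 J/min.

4.3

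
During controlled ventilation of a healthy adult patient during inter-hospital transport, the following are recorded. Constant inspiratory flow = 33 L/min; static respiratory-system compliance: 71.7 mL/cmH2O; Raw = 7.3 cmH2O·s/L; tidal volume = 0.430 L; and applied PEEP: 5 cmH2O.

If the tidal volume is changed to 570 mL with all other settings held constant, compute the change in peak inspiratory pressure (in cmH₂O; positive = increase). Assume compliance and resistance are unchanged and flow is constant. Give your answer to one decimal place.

PIP = Vt/C + R·V̇ + PEEP (constant-flow equation of motion).
Only the elastic term changes: ΔPIP = ΔVt / C = (570 − 430) / 71.7 = 1.953 cmH2O.

2.0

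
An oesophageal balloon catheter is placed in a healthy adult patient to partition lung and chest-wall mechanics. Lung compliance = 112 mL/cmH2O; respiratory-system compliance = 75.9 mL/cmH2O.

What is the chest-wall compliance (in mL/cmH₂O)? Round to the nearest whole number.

235

1/Ccw = 1/Crs − 1/CL.
1/Ccw = 1/75.9 − 1/112 = 0.004247.
Ccw = 235.46 mL/cmH2O.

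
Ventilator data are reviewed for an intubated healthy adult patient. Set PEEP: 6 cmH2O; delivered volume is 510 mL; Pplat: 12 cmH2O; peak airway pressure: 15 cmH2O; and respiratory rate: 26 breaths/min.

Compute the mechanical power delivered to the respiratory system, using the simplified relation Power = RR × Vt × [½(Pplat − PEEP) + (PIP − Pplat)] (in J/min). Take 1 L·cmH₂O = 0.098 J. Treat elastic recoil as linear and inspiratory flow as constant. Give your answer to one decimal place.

Per-breath work = Vt × [½(Pplat−PEEP) + (PIP−Pplat)] = 0.510 × [0.5×6.0 + 3.0] = 0.510 × 6.0 = 3.06 L·cmH2O.
Power = 26 × 3.06 = 79.56 L·cmH2O/min.
× 0.098 J/(L·cmH2O) → 7.797 J/min.

7.8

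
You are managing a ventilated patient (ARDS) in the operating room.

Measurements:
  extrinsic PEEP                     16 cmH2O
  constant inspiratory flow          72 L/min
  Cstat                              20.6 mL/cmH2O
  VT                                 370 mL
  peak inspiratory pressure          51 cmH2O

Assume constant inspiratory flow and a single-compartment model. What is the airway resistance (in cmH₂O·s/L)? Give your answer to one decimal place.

Flow: 72 L/min ÷ 60 = 1.2 L/s.
Equation of motion (constant flow): PIP = Vt/C + R·V̇ + PEEP.
R·V̇ = PIP − Vt/C − PEEP = 51 − 370/20.6 − 16 = 51 − 17.961 − 16 = 17.039 cmH2O.
R = 17.039 / 1.2 = 14.199 cmH2O·s/L.

14.2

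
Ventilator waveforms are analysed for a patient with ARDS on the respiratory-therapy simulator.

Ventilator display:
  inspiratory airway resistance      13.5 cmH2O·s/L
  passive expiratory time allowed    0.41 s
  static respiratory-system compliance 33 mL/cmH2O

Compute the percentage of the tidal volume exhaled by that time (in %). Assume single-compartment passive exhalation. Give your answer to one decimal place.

τ = R × C = 13.5 × 33 mL/cmH2O = 13.5 × 0.033 L/cmH2O = 0.4455 s.
Passive exhalation: V(t)/V₀ = e^(−t/τ) = e^(−0.41/0.4455) = 0.3984.
Fraction exhaled = 1 − 0.3984 = 0.6016 → 60.16%.

60.2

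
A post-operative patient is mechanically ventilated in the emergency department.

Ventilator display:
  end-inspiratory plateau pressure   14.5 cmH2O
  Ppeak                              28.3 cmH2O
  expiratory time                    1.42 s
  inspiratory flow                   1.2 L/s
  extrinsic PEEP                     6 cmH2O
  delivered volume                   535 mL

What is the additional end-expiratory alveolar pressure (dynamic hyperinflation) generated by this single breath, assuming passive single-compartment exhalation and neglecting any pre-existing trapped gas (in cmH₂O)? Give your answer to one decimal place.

1.2

R = (PIP − Pplat)/V̇ = (28.3 − 14.5) / 1.2 = 13.8/1.2 = 11.5 cmH2O·s/L.
C = Vt/(Pplat − PEEP) = 535.0 / (14.5 − 6) = 535.0/8.5 = 62.941 mL/cmH2O.
τ = R × C = 11.5 × 0.06294 L/cmH2O = 0.7238 s.
Fraction remaining = e^(−Te/τ) = e^(−1.42/0.7238) = 0.1406; trapped volume = 535.0 × 0.1406 = 75.221 mL.
Additional alveolar pressure from trapping ≈ V_trapped / C = 75.221 / 62.941 = 1.195 cmH2O.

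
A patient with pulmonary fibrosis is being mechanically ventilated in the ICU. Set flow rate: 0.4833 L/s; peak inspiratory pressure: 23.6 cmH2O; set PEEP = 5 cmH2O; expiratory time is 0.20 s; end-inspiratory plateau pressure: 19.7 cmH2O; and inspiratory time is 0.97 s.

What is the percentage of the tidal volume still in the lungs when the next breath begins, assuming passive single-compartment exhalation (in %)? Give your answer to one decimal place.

46.0

Vt = flow × Ti = 0.4833 L/s × 0.97 s × 1000 mL/L = 468.8 mL.
R = (PIP − Pplat)/V̇ = (23.6 − 19.7) / 0.4833 = 3.9/0.4833 = 8.07 cmH2O·s/L.
C = Vt/(Pplat − PEEP) = 468.8 / (19.7 − 5) = 468.8/14.7 = 31.891 mL/cmH2O.
τ = R × C = 8.07 × 0.03189 L/cmH2O = 0.2574 s.
Fraction remaining at end-expiration = e^(−Te/τ) = e^(−0.20/0.2574) = 0.4598 → 45.98%.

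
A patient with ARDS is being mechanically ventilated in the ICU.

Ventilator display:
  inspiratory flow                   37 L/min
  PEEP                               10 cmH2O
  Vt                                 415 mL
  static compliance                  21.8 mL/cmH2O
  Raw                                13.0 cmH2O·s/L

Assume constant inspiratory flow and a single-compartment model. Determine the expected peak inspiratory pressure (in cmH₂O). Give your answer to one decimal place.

37.1

Flow: 37 L/min ÷ 60 = 0.6167 L/s.
Equation of motion (constant flow): PIP = Vt/C + R·V̇ + PEEP.
PIP = 415/21.8 + 13.0×0.6167 + 10 = 19.037 + 8.017 + 10 = 37.054 cmH2O.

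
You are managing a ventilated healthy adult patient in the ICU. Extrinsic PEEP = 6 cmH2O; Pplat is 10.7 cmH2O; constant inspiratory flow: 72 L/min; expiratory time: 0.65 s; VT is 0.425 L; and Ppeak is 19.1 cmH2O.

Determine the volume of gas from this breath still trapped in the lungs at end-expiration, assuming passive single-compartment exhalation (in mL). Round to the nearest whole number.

Flow: 72 L/min ÷ 60 = 1.2 L/s.
R = (PIP − Pplat)/V̇ = (19.1 − 10.7) / 1.2 = 8.4/1.2 = 7.0 cmH2O·s/L.
C = Vt/(Pplat − PEEP) = 425.0 / (10.7 − 6) = 425.0/4.7 = 90.426 mL/cmH2O.
τ = R × C = 7.0 × 0.09043 L/cmH2O = 0.633 s.
Fraction remaining = e^(−Te/τ) = e^(−0.65/0.633) = 0.3581.
Trapped volume = 425.0 × 0.3581 = 152.19 mL.

152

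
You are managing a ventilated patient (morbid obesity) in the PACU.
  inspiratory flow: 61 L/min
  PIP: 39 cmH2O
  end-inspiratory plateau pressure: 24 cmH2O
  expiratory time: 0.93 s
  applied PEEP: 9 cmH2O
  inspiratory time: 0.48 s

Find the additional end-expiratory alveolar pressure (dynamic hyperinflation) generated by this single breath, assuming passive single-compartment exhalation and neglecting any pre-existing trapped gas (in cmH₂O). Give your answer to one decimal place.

Flow: 61 L/min ÷ 60 = 1.0167 L/s.
Vt = flow × Ti = 1.0167 L/s × 0.48 s × 1000 mL/L = 488.02 mL.
R = (PIP − Pplat)/V̇ = (39 − 24) / 1.0167 = 15.0/1.0167 = 14.754 cmH2O·s/L.
C = Vt/(Pplat − PEEP) = 488.02 / (24 − 9) = 488.02/15.0 = 32.535 mL/cmH2O.
τ = R × C = 14.754 × 0.03254 L/cmH2O = 0.4801 s.
Fraction remaining = e^(−Te/τ) = e^(−0.93/0.4801) = 0.1441; trapped volume = 488.02 × 0.1441 = 70.324 mL.
Additional alveolar pressure from trapping ≈ V_trapped / C = 70.324 / 32.535 = 2.161 cmH2O.

2.2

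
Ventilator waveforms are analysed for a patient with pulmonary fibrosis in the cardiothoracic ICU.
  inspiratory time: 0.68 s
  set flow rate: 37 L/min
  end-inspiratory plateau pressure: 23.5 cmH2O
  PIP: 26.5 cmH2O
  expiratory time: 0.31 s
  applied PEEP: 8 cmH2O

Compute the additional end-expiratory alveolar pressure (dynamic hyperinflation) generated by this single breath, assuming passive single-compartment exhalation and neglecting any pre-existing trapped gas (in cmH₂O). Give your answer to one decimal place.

Flow: 37 L/min ÷ 60 = 0.6167 L/s.
Vt = flow × Ti = 0.6167 L/s × 0.68 s × 1000 mL/L = 419.36 mL.
R = (PIP − Pplat)/V̇ = (26.5 − 23.5) / 0.6167 = 3.0/0.6167 = 4.865 cmH2O·s/L.
C = Vt/(Pplat − PEEP) = 419.36 / (23.5 − 8) = 419.36/15.5 = 27.055 mL/cmH2O.
τ = R × C = 4.865 × 0.02706 L/cmH2O = 0.1316 s.
Fraction remaining = e^(−Te/τ) = e^(−0.31/0.1316) = 0.09483; trapped volume = 419.36 × 0.09483 = 39.768 mL.
Additional alveolar pressure from trapping ≈ V_trapped / C = 39.768 / 27.055 = 1.47 cmH2O.

1.5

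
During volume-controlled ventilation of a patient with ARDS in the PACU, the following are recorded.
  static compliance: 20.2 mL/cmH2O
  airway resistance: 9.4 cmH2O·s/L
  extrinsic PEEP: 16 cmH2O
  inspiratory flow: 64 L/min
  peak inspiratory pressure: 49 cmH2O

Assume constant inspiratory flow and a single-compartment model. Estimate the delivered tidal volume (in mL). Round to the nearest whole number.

Flow: 64 L/min ÷ 60 = 1.0667 L/s.
Equation of motion (constant flow): PIP = Vt/C + R·V̇ + PEEP.
Vt/C = PIP − R·V̇ − PEEP = 49 − 10.027 − 16 = 22.973 cmH2O.
Vt = C × 22.973 = 20.2 × 22.973 = 464.05 mL.

464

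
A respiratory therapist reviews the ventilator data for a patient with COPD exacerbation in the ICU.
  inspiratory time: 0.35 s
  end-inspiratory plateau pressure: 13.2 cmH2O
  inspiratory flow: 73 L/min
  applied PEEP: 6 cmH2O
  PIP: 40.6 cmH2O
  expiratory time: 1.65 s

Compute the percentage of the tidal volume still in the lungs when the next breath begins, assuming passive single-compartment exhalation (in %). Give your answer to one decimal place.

29.0

Flow: 73 L/min ÷ 60 = 1.2167 L/s.
Vt = flow × Ti = 1.2167 L/s × 0.35 s × 1000 mL/L = 425.85 mL.
R = (PIP − Pplat)/V̇ = (40.6 − 13.2) / 1.2167 = 27.4/1.2167 = 22.52 cmH2O·s/L.
C = Vt/(Pplat − PEEP) = 425.85 / (13.2 − 6) = 425.85/7.2 = 59.146 mL/cmH2O.
τ = R × C = 22.52 × 0.05915 L/cmH2O = 1.332 s.
Fraction remaining at end-expiration = e^(−Te/τ) = e^(−1.65/1.332) = 0.2897 → 28.97%.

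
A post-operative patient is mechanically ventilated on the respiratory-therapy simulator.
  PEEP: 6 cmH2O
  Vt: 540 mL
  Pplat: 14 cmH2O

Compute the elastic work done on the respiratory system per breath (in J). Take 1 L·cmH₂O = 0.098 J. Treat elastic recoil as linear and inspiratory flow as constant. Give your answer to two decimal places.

0.21

Elastic work ≈ ½ × (Pplat − PEEP) × Vt = 0.5 × (14 − 6) × 0.540 L = 0.5 × 8.0 × 0.540 = 2.16 L·cmH2O.
× 0.098 J/(L·cmH2O) → 0.2117 J.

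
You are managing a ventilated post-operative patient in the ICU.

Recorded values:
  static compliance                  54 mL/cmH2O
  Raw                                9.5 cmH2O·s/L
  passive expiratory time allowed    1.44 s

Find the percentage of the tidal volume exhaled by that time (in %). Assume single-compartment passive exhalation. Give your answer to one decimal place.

τ = R × C = 9.5 × 54 mL/cmH2O = 9.5 × 0.054 L/cmH2O = 0.513 s.
Passive exhalation: V(t)/V₀ = e^(−t/τ) = e^(−1.44/0.513) = 0.06038.
Fraction exhaled = 1 − 0.06038 = 0.9396 → 93.96%.

94.0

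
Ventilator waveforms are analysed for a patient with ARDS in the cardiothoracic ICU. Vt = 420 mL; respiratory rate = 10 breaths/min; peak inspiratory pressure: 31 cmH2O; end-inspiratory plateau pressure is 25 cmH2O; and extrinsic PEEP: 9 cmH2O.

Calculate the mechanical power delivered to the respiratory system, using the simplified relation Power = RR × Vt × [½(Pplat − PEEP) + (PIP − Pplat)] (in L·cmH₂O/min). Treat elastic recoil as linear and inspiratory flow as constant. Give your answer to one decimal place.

58.8

Per-breath work = Vt × [½(Pplat−PEEP) + (PIP−Pplat)] = 0.420 × [0.5×16.0 + 6.0] = 0.420 × 14.0 = 5.88 L·cmH2O.
Power = 10 × 5.88 = 58.8 L·cmH2O/min.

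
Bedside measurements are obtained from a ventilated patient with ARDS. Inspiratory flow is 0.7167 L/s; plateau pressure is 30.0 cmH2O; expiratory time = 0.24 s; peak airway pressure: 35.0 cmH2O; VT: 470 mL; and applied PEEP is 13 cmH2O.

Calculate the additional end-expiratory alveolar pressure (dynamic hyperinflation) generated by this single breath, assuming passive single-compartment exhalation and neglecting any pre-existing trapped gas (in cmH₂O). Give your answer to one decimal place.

R = (PIP − Pplat)/V̇ = (35.0 − 30.0) / 0.7167 = 5.0/0.7167 = 6.976 cmH2O·s/L.
C = Vt/(Pplat − PEEP) = 470.0 / (30.0 − 13) = 470.0/17.0 = 27.647 mL/cmH2O.
τ = R × C = 6.976 × 0.02765 L/cmH2O = 0.1929 s.
Fraction remaining = e^(−Te/τ) = e^(−0.24/0.1929) = 0.2882; trapped volume = 470.0 × 0.2882 = 135.45 mL.
Additional alveolar pressure from trapping ≈ V_trapped / C = 135.45 / 27.647 = 4.899 cmH2O.

4.9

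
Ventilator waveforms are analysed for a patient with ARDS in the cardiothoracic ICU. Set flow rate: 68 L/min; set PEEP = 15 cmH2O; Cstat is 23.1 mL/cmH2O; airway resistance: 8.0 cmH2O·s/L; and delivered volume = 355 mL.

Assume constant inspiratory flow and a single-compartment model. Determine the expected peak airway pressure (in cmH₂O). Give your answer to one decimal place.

Flow: 68 L/min ÷ 60 = 1.1333 L/s.
Equation of motion (constant flow): PIP = Vt/C + R·V̇ + PEEP.
PIP = 355/23.1 + 8.0×1.1333 + 15 = 15.368 + 9.066 + 15 = 39.434 cmH2O.

39.4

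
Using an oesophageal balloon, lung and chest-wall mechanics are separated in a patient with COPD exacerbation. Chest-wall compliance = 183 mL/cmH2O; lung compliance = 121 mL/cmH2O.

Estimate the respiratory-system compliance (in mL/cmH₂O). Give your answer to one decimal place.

Lung and chest wall are elastances in series: 1/Crs = 1/CL + 1/Ccw.
1/Crs = 1/121 + 1/183 = 0.01373.
Crs = 72.833 mL/cmH2O.

72.8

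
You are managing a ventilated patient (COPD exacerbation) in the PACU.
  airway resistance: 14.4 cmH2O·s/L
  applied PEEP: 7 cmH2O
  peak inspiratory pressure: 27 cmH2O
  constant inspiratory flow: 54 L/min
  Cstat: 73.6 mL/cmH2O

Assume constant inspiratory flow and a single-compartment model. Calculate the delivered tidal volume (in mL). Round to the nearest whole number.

Flow: 54 L/min ÷ 60 = 0.9 L/s.
Equation of motion (constant flow): PIP = Vt/C + R·V̇ + PEEP.
Vt/C = PIP − R·V̇ − PEEP = 27 − 12.96 − 7 = 7.04 cmH2O.
Vt = C × 7.04 = 73.6 × 7.04 = 518.14 mL.

518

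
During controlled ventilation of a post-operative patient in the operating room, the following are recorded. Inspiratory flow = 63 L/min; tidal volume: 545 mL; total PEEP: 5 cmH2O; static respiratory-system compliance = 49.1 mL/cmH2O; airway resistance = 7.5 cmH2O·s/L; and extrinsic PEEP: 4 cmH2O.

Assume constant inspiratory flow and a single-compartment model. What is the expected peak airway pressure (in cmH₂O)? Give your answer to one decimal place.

24.0

Flow: 63 L/min ÷ 60 = 1.05 L/s.
Total PEEP = 5 cmH2O (set 4 + intrinsic 1); this is the baseline alveolar pressure.
Equation of motion (constant flow): PIP = Vt/C + R·V̇ + PEEP.
PIP = 545/49.1 + 7.5×1.05 + 5 = 11.1 + 7.875 + 5 = 23.975 cmH2O.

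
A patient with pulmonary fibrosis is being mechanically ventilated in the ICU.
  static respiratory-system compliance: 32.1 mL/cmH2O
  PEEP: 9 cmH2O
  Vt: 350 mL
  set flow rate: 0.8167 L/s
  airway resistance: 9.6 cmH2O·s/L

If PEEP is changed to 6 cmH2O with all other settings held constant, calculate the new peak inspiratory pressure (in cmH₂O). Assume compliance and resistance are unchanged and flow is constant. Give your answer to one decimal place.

PIP = Vt/C + R·V̇ + PEEP (constant-flow equation of motion).
Only the baseline term changes: ΔPIP = ΔPEEP = 6 − 9 = -3.0 cmH2O.
Original PIP = 350/32.1 + 9.6×0.8167 + 9 = 27.744 cmH2O; new PIP = 27.744 + (-3.0) = 24.744 cmH2O.

24.7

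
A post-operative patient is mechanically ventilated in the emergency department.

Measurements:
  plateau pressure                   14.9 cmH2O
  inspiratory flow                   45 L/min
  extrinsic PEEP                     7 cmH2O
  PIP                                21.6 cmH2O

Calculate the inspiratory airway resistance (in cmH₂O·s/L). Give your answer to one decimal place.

Flow: 45 L/min ÷ 60 = 0.75 L/s.
Raw = (PIP − Pplat) / flow = (21.6 − 14.9) / 0.75 = 6.7 / 0.75 = 8.933 cmH2O·s/L.

8.9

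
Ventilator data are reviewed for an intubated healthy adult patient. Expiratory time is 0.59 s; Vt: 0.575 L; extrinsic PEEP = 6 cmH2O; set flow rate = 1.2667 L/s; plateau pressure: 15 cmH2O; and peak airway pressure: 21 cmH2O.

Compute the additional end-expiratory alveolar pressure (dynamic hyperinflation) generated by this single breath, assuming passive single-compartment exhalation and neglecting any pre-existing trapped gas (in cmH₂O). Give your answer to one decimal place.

R = (PIP − Pplat)/V̇ = (21 − 15) / 1.2667 = 6.0/1.2667 = 4.737 cmH2O·s/L.
C = Vt/(Pplat − PEEP) = 575.0 / (15 − 6) = 575.0/9.0 = 63.889 mL/cmH2O.
τ = R × C = 4.737 × 0.06389 L/cmH2O = 0.3026 s.
Fraction remaining = e^(−Te/τ) = e^(−0.59/0.3026) = 0.1423; trapped volume = 575.0 × 0.1423 = 81.823 mL.
Additional alveolar pressure from trapping ≈ V_trapped / C = 81.823 / 63.889 = 1.281 cmH2O.

1.3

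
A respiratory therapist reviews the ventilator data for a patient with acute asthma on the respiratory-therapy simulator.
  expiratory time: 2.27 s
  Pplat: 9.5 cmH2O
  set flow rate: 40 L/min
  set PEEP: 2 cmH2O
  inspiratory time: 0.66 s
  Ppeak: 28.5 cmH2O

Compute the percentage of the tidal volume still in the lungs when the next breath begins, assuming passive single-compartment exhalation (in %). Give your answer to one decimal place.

25.7

Flow: 40 L/min ÷ 60 = 0.6667 L/s.
Vt = flow × Ti = 0.6667 L/s × 0.66 s × 1000 mL/L = 440.02 mL.
R = (PIP − Pplat)/V̇ = (28.5 − 9.5) / 0.6667 = 19.0/0.6667 = 28.499 cmH2O·s/L.
C = Vt/(Pplat − PEEP) = 440.02 / (9.5 − 2) = 440.02/7.5 = 58.669 mL/cmH2O.
τ = R × C = 28.499 × 0.05867 L/cmH2O = 1.672 s.
Fraction remaining at end-expiration = e^(−Te/τ) = e^(−2.27/1.672) = 0.2573 → 25.73%.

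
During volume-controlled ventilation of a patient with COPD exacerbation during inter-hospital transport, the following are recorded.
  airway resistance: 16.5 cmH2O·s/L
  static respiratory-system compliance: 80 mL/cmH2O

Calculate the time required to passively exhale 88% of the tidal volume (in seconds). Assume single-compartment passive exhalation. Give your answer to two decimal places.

2.80

τ = R × C = 16.5 × 80 mL/cmH2O = 16.5 × 0.080 L/cmH2O = 1.32 s.
Exhaled fraction f = 1 − e^(−t/τ) → t = −τ·ln(1 − f) = −1.32·ln(0.12) = 2.799 s.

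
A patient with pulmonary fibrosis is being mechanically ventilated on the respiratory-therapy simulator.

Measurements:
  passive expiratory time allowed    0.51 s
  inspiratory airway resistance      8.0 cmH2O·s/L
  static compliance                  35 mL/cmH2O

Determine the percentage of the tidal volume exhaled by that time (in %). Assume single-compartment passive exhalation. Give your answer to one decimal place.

83.8

τ = R × C = 8.0 × 35 mL/cmH2O = 8.0 × 0.035 L/cmH2O = 0.28 s.
Passive exhalation: V(t)/V₀ = e^(−t/τ) = e^(−0.51/0.28) = 0.1618.
Fraction exhaled = 1 − 0.1618 = 0.8382 → 83.82%.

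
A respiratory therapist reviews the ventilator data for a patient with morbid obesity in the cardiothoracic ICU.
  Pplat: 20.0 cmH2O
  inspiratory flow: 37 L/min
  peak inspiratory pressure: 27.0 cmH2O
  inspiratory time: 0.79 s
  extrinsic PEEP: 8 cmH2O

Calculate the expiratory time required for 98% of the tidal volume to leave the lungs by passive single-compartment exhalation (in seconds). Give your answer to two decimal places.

Flow: 37 L/min ÷ 60 = 0.6167 L/s.
Vt = flow × Ti = 0.6167 L/s × 0.79 s × 1000 mL/L = 487.19 mL.
R = (PIP − Pplat)/V̇ = (27.0 − 20.0) / 0.6167 = 7.0/0.6167 = 11.351 cmH2O·s/L.
C = Vt/(Pplat − PEEP) = 487.19 / (20.0 − 8) = 487.19/12.0 = 40.599 mL/cmH2O.
τ = R × C = 11.351 × 0.0406 L/cmH2O = 0.4609 s.
t = −τ·ln(1 − 0.98) = −0.4609·ln(0.02) = 1.803 s.

1.80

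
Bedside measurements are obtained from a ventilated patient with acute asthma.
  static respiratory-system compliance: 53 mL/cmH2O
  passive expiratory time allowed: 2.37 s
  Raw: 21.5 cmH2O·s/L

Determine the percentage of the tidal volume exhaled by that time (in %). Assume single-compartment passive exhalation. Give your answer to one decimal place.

τ = R × C = 21.5 × 53 mL/cmH2O = 21.5 × 0.053 L/cmH2O = 1.14 s.
Passive exhalation: V(t)/V₀ = e^(−t/τ) = e^(−2.37/1.14) = 0.1251.
Fraction exhaled = 1 − 0.1251 = 0.8749 → 87.49%.

87.5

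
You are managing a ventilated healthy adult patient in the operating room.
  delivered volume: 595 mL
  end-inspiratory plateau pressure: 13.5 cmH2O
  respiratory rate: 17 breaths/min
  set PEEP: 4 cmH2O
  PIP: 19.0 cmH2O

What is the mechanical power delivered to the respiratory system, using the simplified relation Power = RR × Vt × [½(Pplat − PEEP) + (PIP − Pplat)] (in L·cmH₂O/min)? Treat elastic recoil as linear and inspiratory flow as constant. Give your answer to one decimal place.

Per-breath work = Vt × [½(Pplat−PEEP) + (PIP−Pplat)] = 0.595 × [0.5×9.5 + 5.5] = 0.595 × 10.25 = 6.099 L·cmH2O.
Power = 17 × 6.099 = 103.68 L·cmH2O/min.

103.7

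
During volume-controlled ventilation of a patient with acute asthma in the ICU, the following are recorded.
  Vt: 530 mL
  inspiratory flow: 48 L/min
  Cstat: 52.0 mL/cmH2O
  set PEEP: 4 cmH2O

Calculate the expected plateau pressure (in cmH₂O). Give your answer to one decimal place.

14.2

Pplat = PEEP + Vt / Cstat = 4 + 530 / 52.0 = 4 + 10.192 = 14.192 cmH2O.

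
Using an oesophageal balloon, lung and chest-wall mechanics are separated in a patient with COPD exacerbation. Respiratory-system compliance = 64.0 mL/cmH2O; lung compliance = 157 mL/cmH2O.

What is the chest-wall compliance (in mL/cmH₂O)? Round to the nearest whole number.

1/Ccw = 1/Crs − 1/CL.
1/Ccw = 1/64.0 − 1/157 = 0.009256.
Ccw = 108.04 mL/cmH2O.

108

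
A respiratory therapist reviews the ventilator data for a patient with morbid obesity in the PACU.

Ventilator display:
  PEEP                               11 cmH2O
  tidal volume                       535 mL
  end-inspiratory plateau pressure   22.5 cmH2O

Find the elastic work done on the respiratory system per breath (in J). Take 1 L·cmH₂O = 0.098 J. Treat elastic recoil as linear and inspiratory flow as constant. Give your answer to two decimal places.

Elastic work ≈ ½ × (Pplat − PEEP) × Vt = 0.5 × (22.5 − 11) × 0.535 L = 0.5 × 11.5 × 0.535 = 3.076 L·cmH2O.
× 0.098 J/(L·cmH2O) → 0.3014 J.

0.30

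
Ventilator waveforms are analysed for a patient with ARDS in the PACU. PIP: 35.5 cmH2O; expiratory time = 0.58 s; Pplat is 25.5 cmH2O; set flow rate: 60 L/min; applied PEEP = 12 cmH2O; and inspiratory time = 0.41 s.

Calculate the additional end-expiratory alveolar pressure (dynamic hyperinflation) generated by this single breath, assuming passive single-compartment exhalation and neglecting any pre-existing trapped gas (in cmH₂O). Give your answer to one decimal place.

Flow: 60 L/min ÷ 60 = 1 L/s.
Vt = flow × Ti = 1 L/s × 0.41 s × 1000 mL/L = 410.0 mL.
R = (PIP − Pplat)/V̇ = (35.5 − 25.5) / 1 = 10.0/1 = 10.0 cmH2O·s/L.
C = Vt/(Pplat − PEEP) = 410.0 / (25.5 − 12) = 410.0/13.5 = 30.37 mL/cmH2O.
τ = R × C = 10.0 × 0.03037 L/cmH2O = 0.3037 s.
Fraction remaining = e^(−Te/τ) = e^(−0.58/0.3037) = 0.1481; trapped volume = 410.0 × 0.1481 = 60.721 mL.
Additional alveolar pressure from trapping ≈ V_trapped / C = 60.721 / 30.37 = 1.999 cmH2O.

2.0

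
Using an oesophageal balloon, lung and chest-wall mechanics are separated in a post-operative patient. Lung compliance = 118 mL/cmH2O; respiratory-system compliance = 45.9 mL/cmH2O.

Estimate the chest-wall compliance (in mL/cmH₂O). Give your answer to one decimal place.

1/Ccw = 1/Crs − 1/CL.
1/Ccw = 1/45.9 − 1/118 = 0.01331.
Ccw = 75.131 mL/cmH2O.

75.1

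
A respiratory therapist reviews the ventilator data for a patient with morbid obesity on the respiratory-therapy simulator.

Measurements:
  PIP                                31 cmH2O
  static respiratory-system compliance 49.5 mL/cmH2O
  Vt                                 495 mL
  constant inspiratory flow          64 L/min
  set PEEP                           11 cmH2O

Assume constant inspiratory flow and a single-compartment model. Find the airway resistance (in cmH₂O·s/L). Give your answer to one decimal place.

Flow: 64 L/min ÷ 60 = 1.0667 L/s.
Equation of motion (constant flow): PIP = Vt/C + R·V̇ + PEEP.
R·V̇ = PIP − Vt/C − PEEP = 31 − 495/49.5 − 11 = 31 − 10.0 − 11 = 10.0 cmH2O.
R = 10.0 / 1.0667 = 9.375 cmH2O·s/L.

9.4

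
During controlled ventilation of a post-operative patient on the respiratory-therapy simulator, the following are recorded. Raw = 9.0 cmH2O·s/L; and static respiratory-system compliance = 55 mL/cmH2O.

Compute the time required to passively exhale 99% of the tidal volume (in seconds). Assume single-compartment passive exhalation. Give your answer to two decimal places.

τ = R × C = 9.0 × 55 mL/cmH2O = 9.0 × 0.055 L/cmH2O = 0.495 s.
Exhaled fraction f = 1 − e^(−t/τ) → t = −τ·ln(1 − f) = −0.495·ln(0.01) = 2.28 s.

2.28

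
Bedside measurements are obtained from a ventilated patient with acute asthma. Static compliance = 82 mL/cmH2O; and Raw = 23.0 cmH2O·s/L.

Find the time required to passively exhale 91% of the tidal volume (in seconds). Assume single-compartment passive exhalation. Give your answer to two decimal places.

4.54

τ = R × C = 23.0 × 82 mL/cmH2O = 23.0 × 0.082 L/cmH2O = 1.886 s.
Exhaled fraction f = 1 − e^(−t/τ) → t = −τ·ln(1 − f) = −1.886·ln(0.09) = 4.541 s.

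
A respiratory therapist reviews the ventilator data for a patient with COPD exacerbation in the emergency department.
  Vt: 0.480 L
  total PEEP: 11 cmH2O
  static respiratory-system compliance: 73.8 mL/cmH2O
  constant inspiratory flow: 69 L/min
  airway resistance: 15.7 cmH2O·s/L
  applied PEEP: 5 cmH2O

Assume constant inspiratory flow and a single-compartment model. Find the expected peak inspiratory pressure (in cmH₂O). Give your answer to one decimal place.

Flow: 69 L/min ÷ 60 = 1.15 L/s.
Total PEEP = 11 cmH2O (set 5 + intrinsic 6); this is the baseline alveolar pressure.
Equation of motion (constant flow): PIP = Vt/C + R·V̇ + PEEP.
PIP = 480/73.8 + 15.7×1.15 + 11 = 6.504 + 18.055 + 11 = 35.559 cmH2O.

35.6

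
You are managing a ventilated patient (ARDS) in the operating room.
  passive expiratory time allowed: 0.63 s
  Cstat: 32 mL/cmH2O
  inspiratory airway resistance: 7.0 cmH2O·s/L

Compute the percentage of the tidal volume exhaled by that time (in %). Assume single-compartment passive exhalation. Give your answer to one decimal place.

τ = R × C = 7.0 × 32 mL/cmH2O = 7.0 × 0.032 L/cmH2O = 0.224 s.
Passive exhalation: V(t)/V₀ = e^(−t/τ) = e^(−0.63/0.224) = 0.06005.
Fraction exhaled = 1 − 0.06005 = 0.94 → 94.0%.

94.0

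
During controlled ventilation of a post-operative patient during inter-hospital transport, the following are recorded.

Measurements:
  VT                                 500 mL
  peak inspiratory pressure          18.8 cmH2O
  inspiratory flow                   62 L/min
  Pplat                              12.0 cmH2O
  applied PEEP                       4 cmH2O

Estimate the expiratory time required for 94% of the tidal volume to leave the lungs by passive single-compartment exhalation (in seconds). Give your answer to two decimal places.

Flow: 62 L/min ÷ 60 = 1.0333 L/s.
R = (PIP − Pplat)/V̇ = (18.8 − 12.0) / 1.0333 = 6.8/1.0333 = 6.581 cmH2O·s/L.
C = Vt/(Pplat − PEEP) = 500.0 / (12.0 − 4) = 500.0/8.0 = 62.5 mL/cmH2O.
τ = R × C = 6.581 × 0.0625 L/cmH2O = 0.4113 s.
t = −τ·ln(1 − 0.94) = −0.4113·ln(0.06) = 1.157 s.

1.16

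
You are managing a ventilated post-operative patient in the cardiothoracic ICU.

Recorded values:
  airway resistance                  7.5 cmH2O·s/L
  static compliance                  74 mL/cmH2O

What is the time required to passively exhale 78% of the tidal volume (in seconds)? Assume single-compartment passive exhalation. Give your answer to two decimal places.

0.84

τ = R × C = 7.5 × 74 mL/cmH2O = 7.5 × 0.074 L/cmH2O = 0.555 s.
Exhaled fraction f = 1 − e^(−t/τ) → t = −τ·ln(1 − f) = −0.555·ln(0.22) = 0.8403 s.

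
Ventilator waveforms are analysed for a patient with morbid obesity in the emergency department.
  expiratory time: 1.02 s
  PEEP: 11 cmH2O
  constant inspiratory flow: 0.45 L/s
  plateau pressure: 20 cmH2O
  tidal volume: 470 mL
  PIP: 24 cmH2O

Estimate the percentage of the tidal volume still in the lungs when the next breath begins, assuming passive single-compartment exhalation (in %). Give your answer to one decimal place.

11.1

R = (PIP − Pplat)/V̇ = (24 − 20) / 0.45 = 4.0/0.45 = 8.889 cmH2O·s/L.
C = Vt/(Pplat − PEEP) = 470.0 / (20 − 11) = 470.0/9.0 = 52.222 mL/cmH2O.
τ = R × C = 8.889 × 0.05222 L/cmH2O = 0.4642 s.
Fraction remaining at end-expiration = e^(−Te/τ) = e^(−1.02/0.4642) = 0.1111 → 11.11%.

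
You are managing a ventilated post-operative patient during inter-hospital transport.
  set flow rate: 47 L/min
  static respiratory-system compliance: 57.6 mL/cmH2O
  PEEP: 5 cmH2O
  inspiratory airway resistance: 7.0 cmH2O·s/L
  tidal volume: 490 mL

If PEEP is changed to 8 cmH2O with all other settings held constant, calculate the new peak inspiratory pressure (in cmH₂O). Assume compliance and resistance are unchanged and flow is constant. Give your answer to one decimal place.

22.0

Flow: 47 L/min ÷ 60 = 0.7833 L/s.
PIP = Vt/C + R·V̇ + PEEP (constant-flow equation of motion).
Only the baseline term changes: ΔPIP = ΔPEEP = 8 − 5 = 3.0 cmH2O.
Original PIP = 490/57.6 + 7.0×0.7833 + 5 = 18.99 cmH2O; new PIP = 18.99 + (3.0) = 21.99 cmH2O.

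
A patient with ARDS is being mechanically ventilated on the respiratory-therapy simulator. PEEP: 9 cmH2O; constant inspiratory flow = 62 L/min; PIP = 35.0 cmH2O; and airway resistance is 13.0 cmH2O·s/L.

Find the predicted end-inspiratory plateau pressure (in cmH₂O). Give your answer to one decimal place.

21.6

Flow: 62 L/min ÷ 60 = 1.0333 L/s.
Pplat = PIP − Raw × flow = 35.0 − 13.0 × 1.0333 = 35.0 − 13.433 = 21.567 cmH2O.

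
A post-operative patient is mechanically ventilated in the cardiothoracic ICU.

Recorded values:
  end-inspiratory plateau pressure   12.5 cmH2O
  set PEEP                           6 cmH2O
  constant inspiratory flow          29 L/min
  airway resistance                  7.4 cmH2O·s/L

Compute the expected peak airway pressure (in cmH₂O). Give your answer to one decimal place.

Flow: 29 L/min ÷ 60 = 0.4833 L/s.
PIP = Pplat + Raw × flow = 12.5 + 7.4 × 0.4833 = 12.5 + 3.576 = 16.076 cmH2O.

16.1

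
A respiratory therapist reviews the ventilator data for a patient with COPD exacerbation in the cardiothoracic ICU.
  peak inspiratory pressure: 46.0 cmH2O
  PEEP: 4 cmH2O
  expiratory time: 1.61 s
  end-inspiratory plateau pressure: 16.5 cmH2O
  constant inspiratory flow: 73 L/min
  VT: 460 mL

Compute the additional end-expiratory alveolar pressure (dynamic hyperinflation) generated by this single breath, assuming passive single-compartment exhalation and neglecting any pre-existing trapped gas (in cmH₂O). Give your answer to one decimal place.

Flow: 73 L/min ÷ 60 = 1.2167 L/s.
R = (PIP − Pplat)/V̇ = (46.0 − 16.5) / 1.2167 = 29.5/1.2167 = 24.246 cmH2O·s/L.
C = Vt/(Pplat − PEEP) = 460.0 / (16.5 − 4) = 460.0/12.5 = 36.8 mL/cmH2O.
τ = R × C = 24.246 × 0.0368 L/cmH2O = 0.8923 s.
Fraction remaining = e^(−Te/τ) = e^(−1.61/0.8923) = 0.1646; trapped volume = 460.0 × 0.1646 = 75.716 mL.
Additional alveolar pressure from trapping ≈ V_trapped / C = 75.716 / 36.8 = 2.058 cmH2O.

2.1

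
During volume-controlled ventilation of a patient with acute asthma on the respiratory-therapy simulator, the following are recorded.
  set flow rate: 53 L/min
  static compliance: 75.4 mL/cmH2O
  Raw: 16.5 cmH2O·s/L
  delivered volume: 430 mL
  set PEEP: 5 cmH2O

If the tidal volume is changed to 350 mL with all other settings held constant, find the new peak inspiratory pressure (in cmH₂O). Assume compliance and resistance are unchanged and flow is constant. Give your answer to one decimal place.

24.2

Flow: 53 L/min ÷ 60 = 0.8833 L/s.
PIP = Vt/C + R·V̇ + PEEP (constant-flow equation of motion).
Only the elastic term changes: ΔPIP = ΔVt / C = (350 − 430) / 75.4 = -1.061 cmH2O.
Original PIP = 430/75.4 + 16.5×0.8833 + 5 = 25.277 cmH2O; new PIP = 25.277 + (-1.061) = 24.216 cmH2O.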